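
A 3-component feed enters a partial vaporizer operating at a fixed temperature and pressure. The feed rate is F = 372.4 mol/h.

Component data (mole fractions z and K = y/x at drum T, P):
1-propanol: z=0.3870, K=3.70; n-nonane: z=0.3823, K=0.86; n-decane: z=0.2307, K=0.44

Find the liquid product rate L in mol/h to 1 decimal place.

L = 49.0 mol/h

Let β = V/F and solve Σ zᵢ(Kᵢ−1)/(1+β(Kᵢ−1)) = 0.
Check two-phase: ΣzᵢKᵢ = 1.8622 > 1 and Σzᵢ/Kᵢ = 1.0734 > 1, so g(0) = 0.8622 > 0 and g(1) = -0.0734 < 0.
Newton–Raphson from β = 0.65:
  β = 0.6500: g = 0.11726, g' = -0.5596 → β = 0.8595
  β = 0.8595: g = 0.00473, g' = -0.5345 → β = 0.8684
Converged at β = 0.8684.
Then V = β·F = 0.8684·372.4 = 323.4 mol/h and L = F − V = 49.0 mol/h.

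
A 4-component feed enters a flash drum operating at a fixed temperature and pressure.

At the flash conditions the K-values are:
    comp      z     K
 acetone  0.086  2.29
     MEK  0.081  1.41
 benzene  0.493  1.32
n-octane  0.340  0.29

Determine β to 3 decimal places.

β = 0.162

Newton iteration, β⁰ = 0.32:
  β = 0.320: g = -0.0614, g' = -0.411 → β = 0.171
  β = 0.171: g = -0.0031, g' = -0.375 → β = 0.162
Converged at β = 0.162.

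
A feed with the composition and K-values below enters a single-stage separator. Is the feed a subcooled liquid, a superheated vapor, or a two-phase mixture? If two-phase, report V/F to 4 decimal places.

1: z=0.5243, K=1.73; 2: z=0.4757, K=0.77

ΣzᵢKᵢ = 1.2733; Σzᵢ/Kᵢ = 0.9209.
Since Σzᵢ/Kᵢ < 1 the mixture is above its dew point — single vapor phase.

superheated vapor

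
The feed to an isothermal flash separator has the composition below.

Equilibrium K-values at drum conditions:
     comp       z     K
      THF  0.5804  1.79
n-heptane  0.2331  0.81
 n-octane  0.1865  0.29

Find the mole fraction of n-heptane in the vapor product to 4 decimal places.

Material balance + equilibrium reduce to Σ zᵢ(Kᵢ−1)/(1+β(Kᵢ−1)) = 0.
Check two-phase: ΣzᵢKᵢ = 1.2818 > 1 and Σzᵢ/Kᵢ = 1.2551 > 1, so g(0) = 0.2818 > 0 and g(1) = -0.2551 < 0.
Iterate (Newton) starting at β = 0.46:
  β = 0.4600: g = 0.09114, g' = -0.4123 → β = 0.6810
  β = 0.6810: g = -0.00914, g' = -0.5167 → β = 0.6634
  β = 0.6634: g = -0.00012, g' = -0.5029 → β = 0.6631
Converged at β = 0.6631.
Compositions from xᵢ = zᵢ/(1+β(Kᵢ−1)), yᵢ = Kᵢxᵢ:
  THF: x = 0.3809, y = 0.6818
  n-heptane: x = 0.2667, y = 0.2160
  n-octane: x = 0.3524, y = 0.1022

y_n-heptane = 0.2160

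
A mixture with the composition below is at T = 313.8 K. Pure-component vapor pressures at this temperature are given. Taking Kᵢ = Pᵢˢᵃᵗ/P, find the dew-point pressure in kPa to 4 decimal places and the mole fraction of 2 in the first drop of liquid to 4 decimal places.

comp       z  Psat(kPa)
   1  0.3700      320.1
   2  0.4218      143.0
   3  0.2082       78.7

Pdew = 148.1256 kPa, x_2 = 0.4369

At the dew point ψ → 1, so Σzᵢ/Kᵢ = 1 with Kᵢ = Pᵢˢᵃᵗ/P ⇒ 1/P = Σzᵢ/Pᵢˢᵃᵗ.
1/P = 0.3700/320.1 + 0.4218/143.0 + 0.2082/78.7 = 0.0067510 ⇒ P = 148.1256 kPa
xᵢ = zᵢP/Pᵢˢᵃᵗ ⇒ x_2 = 0.4218·148.1256/143.0 = 0.4369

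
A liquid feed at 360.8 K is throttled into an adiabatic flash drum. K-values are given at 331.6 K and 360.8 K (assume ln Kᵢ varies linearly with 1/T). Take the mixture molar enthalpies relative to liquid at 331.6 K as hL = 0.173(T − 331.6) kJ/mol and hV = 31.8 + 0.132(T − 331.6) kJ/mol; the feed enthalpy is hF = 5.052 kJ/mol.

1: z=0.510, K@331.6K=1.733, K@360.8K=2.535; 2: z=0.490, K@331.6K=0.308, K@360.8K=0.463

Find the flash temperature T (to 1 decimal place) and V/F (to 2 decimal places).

Adiabatic flash: solve Rachford–Rice at each trial T, then check hF = ψ·hV(T) + (1−ψ)·hL(T).
  T = 331.6 K: K = (1.733, 0.308), RR gives ψ = 0.069, H_out = 2.179 kJ/mol
  T = 360.8 K: K = (2.535, 0.463), RR gives ψ = 0.631, H_out = 24.347 kJ/mol
  T = 346.2 K: K = (2.113, 0.381), RR gives ψ = 0.383, H_out = 14.490 kJ/mol
  T = 338.9 K: K = (1.918, 0.343), RR gives ψ = 0.243, H_out = 8.905 kJ/mol
  T = 335.2 K: K = (1.823, 0.325), RR gives ψ = 0.160, H_out = 5.690 kJ/mol
  T = 333.4 K: K = (1.778, 0.316), RR gives ψ = 0.116, H_out = 3.990 kJ/mol
Linear interpolation between T = 333.4 (H_out = 3.990) and T = 335.2 (H_out = 5.690) on hF = 5.052 gives T ≈ 334.5 K, at which ψ = 0.14.

T = 334.5 K, V/F = 0.14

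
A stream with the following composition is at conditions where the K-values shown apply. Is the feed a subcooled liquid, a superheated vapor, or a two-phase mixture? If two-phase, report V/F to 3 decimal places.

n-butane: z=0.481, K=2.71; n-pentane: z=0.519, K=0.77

ΣzᵢKᵢ = 1.703; Σzᵢ/Kᵢ = 0.852.
Since Σzᵢ/Kᵢ < 1 the mixture is above its dew point — single vapor phase.

superheated vapor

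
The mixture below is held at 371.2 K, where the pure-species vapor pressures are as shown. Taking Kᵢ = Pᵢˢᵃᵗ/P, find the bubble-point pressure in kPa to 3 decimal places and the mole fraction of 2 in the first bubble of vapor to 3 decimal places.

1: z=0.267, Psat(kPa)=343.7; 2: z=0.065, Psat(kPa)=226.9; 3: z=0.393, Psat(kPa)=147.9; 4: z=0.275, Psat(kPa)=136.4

At the bubble point ψ → 0, so ΣzᵢKᵢ = 1 with Kᵢ = Pᵢˢᵃᵗ/P ⇒ P = ΣzᵢPᵢˢᵃᵗ.
P = 0.267·343.7 + 0.065·226.9 + 0.393·147.9 + 0.275·136.4 = 202.151 kPa
yᵢ = zᵢPᵢˢᵃᵗ/P ⇒ y_2 = 0.065·226.9/202.151 = 0.073

Pbub = 202.151 kPa, y_2 = 0.073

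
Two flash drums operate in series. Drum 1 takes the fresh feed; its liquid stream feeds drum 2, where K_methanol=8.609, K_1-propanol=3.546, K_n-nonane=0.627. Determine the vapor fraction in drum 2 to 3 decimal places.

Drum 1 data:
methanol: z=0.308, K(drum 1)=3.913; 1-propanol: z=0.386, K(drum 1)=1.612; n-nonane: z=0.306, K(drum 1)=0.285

Drum 1:
Let ψ₁ = V/F and solve Σ zᵢ(Kᵢ−1)/(1+ψ₁(Kᵢ−1)) = 0.
g(0) = ΣzᵢKᵢ − 1 = 0.915 and g(1) = 1 − Σzᵢ/Kᵢ = -0.392, so a root lies in (0, 1).
Newton–Raphson from ψ₁ = 0.5:
  ψ₁ = 0.500: g = 0.2056, g' = -0.897 → ψ₁ = 0.729
  ψ₁ = 0.729: g = -0.0066, g' = -1.020 → ψ₁ = 0.723
Converged at ψ₁ = 0.723.
Drum-1 compositions:
  methanol: x = 0.099, y = 0.388
  1-propanol: x = 0.268, y = 0.431
  n-nonane: x = 0.633, y = 0.180
Drum-2 feed = drum-1 liquid: z₂ = (0.0992, 0.2676, 0.6332).
Drum 2:
Let ψ₂ = V/F and solve Σ zᵢ(Kᵢ−1)/(1+ψ₂(Kᵢ−1)) = 0.
Check two-phase: ΣzᵢKᵢ = 2.200 > 1 and Σzᵢ/Kᵢ = 1.097 > 1, so g(0) = 1.200 > 0 and g(1) = -0.097 < 0.
Newton–Raphson from ψ₂ = 0.32:
  ψ₂ = 0.320: g = 0.3270, g' = -1.127 → ψ₂ = 0.610
  ψ₂ = 0.610: g = 0.0948, g' = -0.594 → ψ₂ = 0.770
  ψ₂ = 0.770: g = 0.0090, g' = -0.493 → ψ₂ = 0.788
Converged at ψ₂ = 0.788.
  methanol: x = 0.014, y = 0.122
  1-propanol: x = 0.089, y = 0.316
  n-nonane: x = 0.897, y = 0.562

V/F (drum 2) = 0.788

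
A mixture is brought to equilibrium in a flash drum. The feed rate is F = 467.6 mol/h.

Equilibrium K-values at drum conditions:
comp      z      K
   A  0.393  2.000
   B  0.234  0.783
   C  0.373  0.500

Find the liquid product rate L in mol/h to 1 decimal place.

Material balance + equilibrium reduce to Σ zᵢ(Kᵢ−1)/(1+V/F(Kᵢ−1)) = 0.
Feasibility: ΣzᵢKᵢ = 1.156, Σzᵢ/Kᵢ = 1.241 — both > 1, two phases present.
Newton iteration, V/F⁰ = 0.47:
  V/F = 0.470: g = -0.0330, g' = -0.355 → V/F = 0.377
  V/F = 0.377: g = 0.0003, g' = -0.362 → V/F = 0.378
Converged at V/F = 0.378.
Then V = V/F·F = 0.3778·467.6 = 176.6 mol/h and L = F − V = 291.0 mol/h.

L = 291.0 mol/h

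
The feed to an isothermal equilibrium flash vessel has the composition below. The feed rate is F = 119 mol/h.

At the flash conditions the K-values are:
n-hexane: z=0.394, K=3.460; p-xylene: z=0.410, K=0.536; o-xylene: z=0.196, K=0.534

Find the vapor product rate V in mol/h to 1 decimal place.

V = 71.6 mol/h

Material balance + equilibrium reduce to Σ zᵢ(Kᵢ−1)/(1+ψ(Kᵢ−1)) = 0.
Feasibility: ΣzᵢKᵢ = 1.688, Σzᵢ/Kᵢ = 1.246 — both > 1, two phases present.
Iterate (Newton) starting at ψ = 0.34:
  ψ = 0.340: g = 0.1934, g' = -0.892 → ψ = 0.557
  ψ = 0.557: g = 0.0291, g' = -0.663 → ψ = 0.601
  ψ = 0.601: g = 0.0005, g' = -0.640 → ψ = 0.602
Converged at ψ = 0.602.
Then V = ψ·F = 0.6016·119 = 71.6 mol/h and L = F − V = 47.4 mol/h.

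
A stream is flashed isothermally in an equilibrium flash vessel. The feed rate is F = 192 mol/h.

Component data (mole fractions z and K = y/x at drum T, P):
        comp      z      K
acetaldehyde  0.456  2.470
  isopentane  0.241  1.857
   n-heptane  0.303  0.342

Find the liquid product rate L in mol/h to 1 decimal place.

L = 36.3 mol/h

Material balance + equilibrium reduce to Σ zᵢ(Kᵢ−1)/(1+V/F(Kᵢ−1)) = 0.
Check two-phase: ΣzᵢKᵢ = 1.677 > 1 and Σzᵢ/Kᵢ = 1.200 > 1, so g(0) = 0.677 > 0 and g(1) = -0.200 < 0.
Newton iteration, V/F⁰ = 0.64:
  V/F = 0.640: g = 0.1344, g' = -0.727 → V/F = 0.825
  V/F = 0.825: g = -0.0120, g' = -0.889 → V/F = 0.811
Converged at V/F = 0.811.
Then V = V/F·F = 0.8111·192 = 155.7 mol/h and L = F − V = 36.3 mol/h.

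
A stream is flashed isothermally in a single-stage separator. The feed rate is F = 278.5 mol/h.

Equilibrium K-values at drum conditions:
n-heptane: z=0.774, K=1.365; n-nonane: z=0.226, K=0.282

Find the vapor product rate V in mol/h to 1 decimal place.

V = 127.8 mol/h

Rachford–Rice: g(ψ) = Σ zᵢ(Kᵢ−1)/(1+ψ(Kᵢ−1)) = 0.
Feasibility: ΣzᵢKᵢ = 1.120, Σzᵢ/Kᵢ = 1.368 — both > 1, two phases present.
Binary case is linear: z₁(K₁−1)(1+ψ(K₂−1)) + z₂(K₂−1)(1+ψ(K₁−1)) = 0
⇒ ψ = [z₁(K₁−1)+z₂(K₂−1)] / [−(K₁−1)(K₂−1)] = 0.1202/0.2621 = 0.459
Then V = ψ·F = 0.4588·278.5 = 127.8 mol/h and L = F − V = 150.7 mol/h.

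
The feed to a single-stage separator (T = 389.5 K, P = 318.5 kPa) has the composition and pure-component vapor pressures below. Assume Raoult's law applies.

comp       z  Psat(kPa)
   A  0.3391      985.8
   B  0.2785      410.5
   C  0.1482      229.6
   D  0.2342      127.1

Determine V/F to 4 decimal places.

Raoult's law: Kᵢ = Pᵢˢᵃᵗ/P = Pᵢˢᵃᵗ/318.5.
  K_A = 985.8/318.5 = 3.095133, K_B = 410.5/318.5 = 1.288854, K_C = 229.6/318.5 = 0.720879, K_D = 127.1/318.5 = 0.399058
Rachford–Rice: g(V/F) = Σ zᵢ(Kᵢ−1)/(1+V/F(Kᵢ−1)) = 0.
Feasibility: ΣzᵢKᵢ = 1.6088, Σzᵢ/Kᵢ = 1.1181 — both > 1, two phases present.
Iterate (Newton) starting at V/F = 0.5:
  V/F = 0.5000: g = 0.16800, g' = -0.5612 → V/F = 0.7994
  V/F = 0.7994: g = 0.00688, g' = -0.5558 → V/F = 0.8117
Converged at V/F = 0.8117.

V/F = 0.8117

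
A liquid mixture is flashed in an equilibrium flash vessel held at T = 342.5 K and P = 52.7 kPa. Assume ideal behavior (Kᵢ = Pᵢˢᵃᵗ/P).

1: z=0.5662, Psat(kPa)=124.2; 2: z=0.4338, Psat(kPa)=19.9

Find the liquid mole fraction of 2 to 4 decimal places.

Raoult's law: Kᵢ = Pᵢˢᵃᵗ/P = Pᵢˢᵃᵗ/52.7.
  K_1 = 124.2/52.7 = 2.356736, K_2 = 19.9/52.7 = 0.377609
Binary case is linear: z₁(K₁−1)(1+ψ(K₂−1)) + z₂(K₂−1)(1+ψ(K₁−1)) = 0
⇒ ψ = [z₁(K₁−1)+z₂(K₂−1)] / [−(K₁−1)(K₂−1)] = 0.49819/0.84442 = 0.5900
Compositions from xᵢ = zᵢ/(1+ψ(Kᵢ−1)), yᵢ = Kᵢxᵢ:
  1: x = 0.3145, y = 0.7411
  2: x = 0.6855, y = 0.2589

x_2 = 0.6855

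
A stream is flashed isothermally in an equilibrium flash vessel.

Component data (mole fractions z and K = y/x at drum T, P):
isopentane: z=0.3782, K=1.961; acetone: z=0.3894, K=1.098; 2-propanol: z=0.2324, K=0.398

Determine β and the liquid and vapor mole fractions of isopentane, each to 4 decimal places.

β = 0.7290, x_isopentane = 0.2224, y_isopentane = 0.4361

Rachford–Rice: g(β) = Σ zᵢ(Kᵢ−1)/(1+β(Kᵢ−1)) = 0.
Check two-phase: ΣzᵢKᵢ = 1.2617 > 1 and Σzᵢ/Kᵢ = 1.1314 > 1, so g(0) = 0.2617 > 0 and g(1) = -0.1314 < 0.
Newton iteration, β⁰ = 0.36:
  β = 0.3600: g = 0.12828, g' = -0.3336 → β = 0.7446
  β = 0.7446: g = -0.00613, g' = -0.3986 → β = 0.7292
  β = 0.7292: g = -0.00005, g' = -0.3916 → β = 0.7290
Converged at β = 0.7290.
Compositions from xᵢ = zᵢ/(1+β(Kᵢ−1)), yᵢ = Kᵢxᵢ:
  isopentane: x = 0.2224, y = 0.4361
  acetone: x = 0.3634, y = 0.3991
  2-propanol: x = 0.4142, y = 0.1648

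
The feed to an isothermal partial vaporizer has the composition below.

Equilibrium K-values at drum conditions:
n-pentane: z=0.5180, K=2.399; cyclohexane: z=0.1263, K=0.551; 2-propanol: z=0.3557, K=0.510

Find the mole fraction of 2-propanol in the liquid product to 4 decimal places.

Let β = V/F and solve Σ zᵢ(Kᵢ−1)/(1+β(Kᵢ−1)) = 0.
Check two-phase: ΣzᵢKᵢ = 1.4937 > 1 and Σzᵢ/Kᵢ = 1.1426 > 1, so g(0) = 0.4937 > 0 and g(1) = -0.1426 < 0.
Newton iteration, β⁰ = 0.55:
  β = 0.5500: g = 0.09565, g' = -0.5288 → β = 0.7309
  β = 0.7309: g = 0.00235, g' = -0.5116 → β = 0.7355
Converged at β = 0.7355.
Compositions from xᵢ = zᵢ/(1+β(Kᵢ−1)), yᵢ = Kᵢxᵢ:
  n-pentane: x = 0.2553, y = 0.6125
  cyclohexane: x = 0.1886, y = 0.1039
  2-propanol: x = 0.5561, y = 0.2836

x_2-propanol = 0.5561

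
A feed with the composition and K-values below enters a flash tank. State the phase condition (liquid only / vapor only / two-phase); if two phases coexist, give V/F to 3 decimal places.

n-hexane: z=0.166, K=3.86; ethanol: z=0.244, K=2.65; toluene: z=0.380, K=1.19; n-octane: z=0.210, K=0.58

vapor only

ΣzᵢKᵢ = 1.861; Σzᵢ/Kᵢ = 0.816.
Since Σzᵢ/Kᵢ < 1 the mixture is above its dew point — single vapor phase.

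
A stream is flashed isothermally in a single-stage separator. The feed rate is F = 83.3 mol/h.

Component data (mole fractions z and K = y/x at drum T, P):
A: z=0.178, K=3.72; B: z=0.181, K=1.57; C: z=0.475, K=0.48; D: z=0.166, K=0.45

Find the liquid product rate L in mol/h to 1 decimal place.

Iterate (Newton) starting at ψ = 0.5:
  ψ = 0.500: g = -0.1743, g' = -0.602 → ψ = 0.211
  ψ = 0.211: g = 0.0193, g' = -0.805 → ψ = 0.235
Converged at ψ = 0.235.
Then V = ψ·F = 0.2351·83.3 = 19.6 mol/h and L = F − V = 63.7 mol/h.

L = 63.7 mol/h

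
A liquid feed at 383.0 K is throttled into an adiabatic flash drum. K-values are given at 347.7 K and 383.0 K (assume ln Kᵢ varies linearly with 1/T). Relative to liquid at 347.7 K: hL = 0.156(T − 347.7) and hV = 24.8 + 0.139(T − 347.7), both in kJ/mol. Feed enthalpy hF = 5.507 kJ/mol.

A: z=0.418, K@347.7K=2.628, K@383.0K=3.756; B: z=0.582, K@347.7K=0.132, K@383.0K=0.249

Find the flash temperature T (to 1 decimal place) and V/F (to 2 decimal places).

T = 354.9 K, V/F = 0.18

Adiabatic flash: solve Rachford–Rice at each trial T, then check hF = ψ·hV(T) + (1−ψ)·hL(T).
  T = 347.7 K: K = (2.628, 0.132), RR gives ψ = 0.124, H_out = 3.077 kJ/mol
  T = 383.0 K: K = (3.756, 0.249), RR gives ψ = 0.345, H_out = 13.866 kJ/mol
  T = 365.4 K: K = (3.171, 0.184), RR gives ψ = 0.244, H_out = 8.746 kJ/mol
  T = 356.5 K: K = (2.892, 0.156), RR gives ψ = 0.188, H_out = 6.004 kJ/mol
  T = 352.1 K: K = (2.758, 0.144), RR gives ψ = 0.157, H_out = 4.575 kJ/mol
  T = 354.3 K: K = (2.825, 0.150), RR gives ψ = 0.173, H_out = 5.297 kJ/mol
  T = 355.4 K: K = (2.858, 0.153), RR gives ψ = 0.180, H_out = 5.652 kJ/mol
  T = 354.9 K: K = (2.843, 0.152), RR gives ψ = 0.177, H_out = 5.491 kJ/mol
Linear interpolation between T = 354.9 (H_out = 5.491) and T = 355.4 (H_out = 5.652) on hF = 5.507 gives T ≈ 354.9 K, at which ψ = 0.18.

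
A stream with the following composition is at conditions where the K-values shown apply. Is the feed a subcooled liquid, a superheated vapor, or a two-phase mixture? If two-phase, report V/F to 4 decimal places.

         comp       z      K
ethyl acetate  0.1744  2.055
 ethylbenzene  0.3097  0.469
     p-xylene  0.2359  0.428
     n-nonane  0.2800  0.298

ΣzᵢKᵢ = 0.6880; Σzᵢ/Kᵢ = 2.2360.
Since ΣzᵢKᵢ < 1 the mixture is below its bubble point — single liquid phase.

subcooled liquid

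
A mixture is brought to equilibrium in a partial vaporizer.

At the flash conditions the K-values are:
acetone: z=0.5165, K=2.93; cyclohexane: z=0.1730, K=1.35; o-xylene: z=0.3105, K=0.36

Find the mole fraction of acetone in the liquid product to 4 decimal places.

x_acetone = 0.1975

Rachford–Rice: g(ψ) = Σ zᵢ(Kᵢ−1)/(1+ψ(Kᵢ−1)) = 0.
Check two-phase: ΣzᵢKᵢ = 1.8587 > 1 and Σzᵢ/Kᵢ = 1.1669 > 1, so g(0) = 0.8587 > 0 and g(1) = -0.1669 < 0.
Newton–Raphson from ψ = 0.3:
  ψ = 0.3000: g = 0.44017, g' = -0.9838 → ψ = 0.7474
  ψ = 0.7474: g = 0.07518, g' = -0.8032 → ψ = 0.8410
  ψ = 0.8410: g = -0.00357, g' = -0.8887 → ψ = 0.8370
Converged at ψ = 0.8370.
Compositions from xᵢ = zᵢ/(1+ψ(Kᵢ−1)), yᵢ = Kᵢxᵢ:
  acetone: x = 0.1975, y = 0.5786
  cyclohexane: x = 0.1338, y = 0.1806
  o-xylene: x = 0.6687, y = 0.2407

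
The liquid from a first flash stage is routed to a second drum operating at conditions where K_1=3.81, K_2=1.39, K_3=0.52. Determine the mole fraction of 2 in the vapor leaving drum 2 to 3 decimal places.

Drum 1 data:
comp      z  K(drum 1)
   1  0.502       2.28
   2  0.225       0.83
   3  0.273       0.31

y_2 (drum 2) = 0.272

Drum 1:
Material balance + equilibrium reduce to Σ zᵢ(Kᵢ−1)/(1+ψ₁(Kᵢ−1)) = 0.
g(0) = ΣzᵢKᵢ − 1 = 0.416 and g(1) = 1 − Σzᵢ/Kᵢ = -0.372, so a root lies in (0, 1).
Newton–Raphson from ψ₁ = 0.69:
  ψ₁ = 0.690: g = -0.0617, g' = -0.714 → ψ₁ = 0.604
  ψ₁ = 0.604: g = -0.0029, g' = -0.652 → ψ₁ = 0.599
Converged at ψ₁ = 0.599.
Drum-1 compositions:
  1: x = 0.284, y = 0.648
  2: x = 0.251, y = 0.208
  3: x = 0.465, y = 0.144
Drum-2 feed = drum-1 liquid: z₂ = (0.2841, 0.2505, 0.4654).
Drum 2:
Material balance + equilibrium reduce to Σ zᵢ(Kᵢ−1)/(1+ψ₂(Kᵢ−1)) = 0.
Check two-phase: ΣzᵢKᵢ = 1.673 > 1 and Σzᵢ/Kᵢ = 1.150 > 1, so g(0) = 0.673 > 0 and g(1) = -0.150 < 0.
Newton iteration, ψ₂⁰ = 0.5:
  ψ₂ = 0.500: g = 0.1198, g' = -0.600 → ψ₂ = 0.700
  ψ₂ = 0.700: g = 0.0096, g' = -0.522 → ψ₂ = 0.718
Converged at ψ₂ = 0.718.
  1: x = 0.094, y = 0.359
  2: x = 0.196, y = 0.272
  3: x = 0.710, y = 0.369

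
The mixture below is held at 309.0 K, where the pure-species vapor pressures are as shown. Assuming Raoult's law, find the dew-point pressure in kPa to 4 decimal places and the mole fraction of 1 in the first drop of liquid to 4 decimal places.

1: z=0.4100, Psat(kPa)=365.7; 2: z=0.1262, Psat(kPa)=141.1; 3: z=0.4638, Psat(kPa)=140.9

Pdew = 188.4220 kPa, x_1 = 0.2112

At the dew point ψ → 1, so Σzᵢ/Kᵢ = 1 with Kᵢ = Pᵢˢᵃᵗ/P ⇒ 1/P = Σzᵢ/Pᵢˢᵃᵗ.
1/P = 0.4100/365.7 + 0.1262/141.1 + 0.4638/140.9 = 0.0053072 ⇒ P = 188.4220 kPa
xᵢ = zᵢP/Pᵢˢᵃᵗ ⇒ x_1 = 0.4100·188.4220/365.7 = 0.2112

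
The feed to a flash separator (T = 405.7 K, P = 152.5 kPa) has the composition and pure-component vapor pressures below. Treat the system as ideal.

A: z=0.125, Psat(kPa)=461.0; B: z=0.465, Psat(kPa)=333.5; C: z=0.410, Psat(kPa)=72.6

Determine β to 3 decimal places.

β = 0.817

Raoult's law: Kᵢ = Pᵢˢᵃᵗ/P = Pᵢˢᵃᵗ/152.5.
  K_A = 461.0/152.5 = 3.02295, K_B = 333.5/152.5 = 2.18689, K_C = 72.6/152.5 = 0.47607
Let β = V/F and solve Σ zᵢ(Kᵢ−1)/(1+β(Kᵢ−1)) = 0.
Feasibility: ΣzᵢKᵢ = 1.590, Σzᵢ/Kᵢ = 1.115 — both > 1, two phases present.
Newton–Raphson from β = 0.37:
  β = 0.370: g = 0.2616, g' = -0.657 → β = 0.768
  β = 0.768: g = 0.0281, g' = -0.573 → β = 0.817
Converged at β = 0.817.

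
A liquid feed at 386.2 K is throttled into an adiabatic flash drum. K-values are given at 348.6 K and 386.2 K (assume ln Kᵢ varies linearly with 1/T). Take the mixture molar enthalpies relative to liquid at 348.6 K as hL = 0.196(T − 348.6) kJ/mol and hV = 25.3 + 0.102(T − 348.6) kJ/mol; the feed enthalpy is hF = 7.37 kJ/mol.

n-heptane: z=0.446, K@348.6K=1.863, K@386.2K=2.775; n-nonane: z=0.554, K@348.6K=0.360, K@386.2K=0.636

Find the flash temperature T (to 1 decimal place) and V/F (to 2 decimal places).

T = 357.0 K, V/F = 0.23

Adiabatic flash: solve Rachford–Rice at each trial T, then check hF = ψ·hV(T) + (1−ψ)·hL(T).
  T = 348.6 K: K = (1.863, 0.360), RR gives ψ = 0.055, H_out = 1.390 kJ/mol
  T = 386.2 K: K = (2.775, 0.636), RR gives ψ = 0.913, H_out = 27.245 kJ/mol
  T = 367.4 K: K = (2.297, 0.486), RR gives ψ = 0.440, H_out = 14.033 kJ/mol
  T = 358.0 K: K = (2.074, 0.420), RR gives ψ = 0.253, H_out = 8.018 kJ/mol
  T = 353.3 K: K = (1.967, 0.389), RR gives ψ = 0.157, H_out = 4.832 kJ/mol
  T = 355.6 K: K = (2.019, 0.404), RR gives ψ = 0.205, H_out = 6.416 kJ/mol
Linear interpolation between T = 355.6 (H_out = 6.416) and T = 358.0 (H_out = 8.018) on hF = 7.37 gives T ≈ 357.0 K, at which ψ = 0.23.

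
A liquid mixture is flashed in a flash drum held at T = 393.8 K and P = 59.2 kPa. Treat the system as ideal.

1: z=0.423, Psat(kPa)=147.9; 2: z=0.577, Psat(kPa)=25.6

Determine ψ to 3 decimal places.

Raoult's law: Kᵢ = Pᵢˢᵃᵗ/P = Pᵢˢᵃᵗ/59.2.
  K_1 = 147.9/59.2 = 2.49831, K_2 = 25.6/59.2 = 0.43243
Rachford–Rice: g(ψ) = Σ zᵢ(Kᵢ−1)/(1+ψ(Kᵢ−1)) = 0.
Check two-phase: ΣzᵢKᵢ = 1.306 > 1 and Σzᵢ/Kᵢ = 1.504 > 1, so g(0) = 0.306 > 0 and g(1) = -0.504 < 0.
Binary case is linear: z₁(K₁−1)(1+ψ(K₂−1)) + z₂(K₂−1)(1+ψ(K₁−1)) = 0
⇒ ψ = [z₁(K₁−1)+z₂(K₂−1)] / [−(K₁−1)(K₂−1)] = 0.3063/0.8504 = 0.360

ψ = 0.360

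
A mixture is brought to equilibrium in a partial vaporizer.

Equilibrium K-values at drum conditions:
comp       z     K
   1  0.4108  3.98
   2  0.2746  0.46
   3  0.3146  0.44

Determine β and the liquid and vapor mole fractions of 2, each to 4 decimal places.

β = 0.5482, x_2 = 0.3901, y_2 = 0.1794

Iterate (Newton) starting at β = 0.34:
  β = 0.3400: g = 0.20884, g' = -1.1708 → β = 0.5184
  β = 0.5184: g = 0.02689, g' = -0.9136 → β = 0.5478
  β = 0.5478: g = 0.00031, g' = -0.8932 → β = 0.5482
Converged at β = 0.5482.
Compositions from xᵢ = zᵢ/(1+β(Kᵢ−1)), yᵢ = Kᵢxᵢ:
  1: x = 0.1560, y = 0.6208
  2: x = 0.3901, y = 0.1794
  3: x = 0.4539, y = 0.1997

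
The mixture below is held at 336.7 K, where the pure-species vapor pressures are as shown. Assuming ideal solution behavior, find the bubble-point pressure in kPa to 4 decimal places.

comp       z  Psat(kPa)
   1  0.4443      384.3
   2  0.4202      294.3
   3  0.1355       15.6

At the bubble point ψ → 0, so ΣzᵢKᵢ = 1 with Kᵢ = Pᵢˢᵃᵗ/P ⇒ P = ΣzᵢPᵢˢᵃᵗ.
P = 0.4443·384.3 + 0.4202·294.3 + 0.1355·15.6 = 296.5231 kPa

Pbub = 296.5231 kPa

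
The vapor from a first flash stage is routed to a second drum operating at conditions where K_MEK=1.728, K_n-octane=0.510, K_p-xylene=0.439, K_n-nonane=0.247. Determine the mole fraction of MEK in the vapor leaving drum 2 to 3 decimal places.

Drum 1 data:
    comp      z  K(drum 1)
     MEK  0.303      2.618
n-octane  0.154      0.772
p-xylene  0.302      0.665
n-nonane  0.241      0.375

y_MEK (drum 2) = 0.774

Drum 1:
Newton iteration, ψ₁⁰ = 0.5:
  ψ₁ = 0.500: g = -0.1092, g' = -0.501 → ψ₁ = 0.282
  ψ₁ = 0.282: g = 0.0047, g' = -0.563 → ψ₁ = 0.290
Converged at ψ₁ = 0.290.
Drum-1 compositions:
  MEK: x = 0.206, y = 0.540
  n-octane: x = 0.165, y = 0.127
  p-xylene: x = 0.335, y = 0.222
  n-nonane: x = 0.294, y = 0.110
Drum-2 feed = drum-1 vapor: z₂ = (0.5399, 0.1273, 0.2224, 0.1104).
Drum 2:
Rachford–Rice: g(ψ₂) = Σ zᵢ(Kᵢ−1)/(1+ψ₂(Kᵢ−1)) = 0.
Check two-phase: ΣzᵢKᵢ = 1.123 > 1 and Σzᵢ/Kᵢ = 1.516 > 1, so g(0) = 0.123 > 0 and g(1) = -0.516 < 0.
Newton iteration, ψ₂⁰ = 0.35:
  ψ₂ = 0.350: g = -0.0302, g' = -0.450 → ψ₂ = 0.283
  ψ₂ = 0.283: g = -0.0004, g' = -0.438 → ψ₂ = 0.282
Converged at ψ₂ = 0.282.
  MEK: x = 0.448, y = 0.774
  n-octane: x = 0.148, y = 0.075
  p-xylene: x = 0.264, y = 0.116
  n-nonane: x = 0.140, y = 0.035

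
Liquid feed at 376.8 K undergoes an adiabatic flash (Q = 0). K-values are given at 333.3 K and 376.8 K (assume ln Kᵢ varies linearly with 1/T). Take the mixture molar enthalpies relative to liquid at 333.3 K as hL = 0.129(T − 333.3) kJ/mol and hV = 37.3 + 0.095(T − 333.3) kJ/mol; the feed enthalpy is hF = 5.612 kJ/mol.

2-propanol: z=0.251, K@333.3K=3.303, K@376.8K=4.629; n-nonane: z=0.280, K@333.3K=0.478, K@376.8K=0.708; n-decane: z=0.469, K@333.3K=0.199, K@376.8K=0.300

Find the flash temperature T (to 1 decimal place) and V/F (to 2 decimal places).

Adiabatic flash: solve Rachford–Rice at each trial T, then check hF = ψ·hV(T) + (1−ψ)·hL(T).
  T = 333.3 K: K = (3.303, 0.478, 0.199), RR gives ψ = 0.035, H_out = 1.295 kJ/mol
  T = 376.8 K: K = (4.629, 0.708, 0.300), RR gives ψ = 0.243, H_out = 14.328 kJ/mol
  T = 355.1 K: K = (3.952, 0.589, 0.248), RR gives ψ = 0.145, H_out = 8.124 kJ/mol
  T = 344.2 K: K = (3.623, 0.532, 0.223), RR gives ψ = 0.093, H_out = 4.828 kJ/mol
  T = 349.6 K: K = (3.785, 0.560, 0.235), RR gives ψ = 0.119, H_out = 6.484 kJ/mol
  T = 346.9 K: K = (3.704, 0.546, 0.229), RR gives ψ = 0.106, H_out = 5.662 kJ/mol
  T = 345.5 K: K = (3.662, 0.539, 0.226), RR gives ψ = 0.099, H_out = 5.232 kJ/mol
Linear interpolation between T = 345.5 (H_out = 5.232) and T = 346.9 (H_out = 5.662) on hF = 5.612 gives T ≈ 346.7 K, at which ψ = 0.11.

T = 346.7 K, V/F = 0.11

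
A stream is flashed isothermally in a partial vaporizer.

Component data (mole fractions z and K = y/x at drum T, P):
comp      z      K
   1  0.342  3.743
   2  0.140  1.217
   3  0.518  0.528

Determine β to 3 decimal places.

Rachford–Rice: g(β) = Σ zᵢ(Kᵢ−1)/(1+β(Kᵢ−1)) = 0.
Check two-phase: ΣzᵢKᵢ = 1.724 > 1 and Σzᵢ/Kᵢ = 1.187 > 1, so g(0) = 0.724 > 0 and g(1) = -0.187 < 0.
Newton iteration, β⁰ = 0.5:
  β = 0.500: g = 0.1030, g' = -0.661 → β = 0.656
  β = 0.656: g = 0.0076, g' = -0.576 → β = 0.669
Converged at β = 0.669.

β = 0.669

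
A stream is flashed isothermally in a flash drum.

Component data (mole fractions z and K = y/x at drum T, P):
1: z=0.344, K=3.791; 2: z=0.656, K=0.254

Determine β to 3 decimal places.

Rachford–Rice: g(β) = Σ zᵢ(Kᵢ−1)/(1+β(Kᵢ−1)) = 0.
Feasibility: ΣzᵢKᵢ = 1.471, Σzᵢ/Kᵢ = 2.673 — both > 1, two phases present.
Newton iteration, β⁰ = 0.45:
  β = 0.450: g = -0.3111, g' = -1.354 → β = 0.220
  β = 0.220: g = 0.0091, g' = -1.551 → β = 0.226
Converged at β = 0.226.

β = 0.226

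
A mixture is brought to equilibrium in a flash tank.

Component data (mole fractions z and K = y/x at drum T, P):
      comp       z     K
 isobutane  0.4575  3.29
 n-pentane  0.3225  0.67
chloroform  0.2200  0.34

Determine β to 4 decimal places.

β = 0.6922

Let β = V/F and solve Σ zᵢ(Kᵢ−1)/(1+β(Kᵢ−1)) = 0.
Feasibility: ΣzᵢKᵢ = 1.7961, Σzᵢ/Kᵢ = 1.2675 — both > 1, two phases present.
Iterate (Newton) starting at β = 0.5:
  β = 0.5000: g = 0.14426, g' = -0.7853 → β = 0.6837
  β = 0.6837: g = 0.00632, g' = -0.7413 → β = 0.6922
Converged at β = 0.6922.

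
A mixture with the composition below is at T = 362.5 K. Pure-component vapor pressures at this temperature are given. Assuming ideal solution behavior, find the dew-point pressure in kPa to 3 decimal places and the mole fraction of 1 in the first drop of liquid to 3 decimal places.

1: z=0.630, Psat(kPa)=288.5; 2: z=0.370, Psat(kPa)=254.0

At the dew point ψ → 1, so Σzᵢ/Kᵢ = 1 with Kᵢ = Pᵢˢᵃᵗ/P ⇒ 1/P = Σzᵢ/Pᵢˢᵃᵗ.
1/P = 0.630/288.5 + 0.370/254.0 = 0.003640 ⇒ P = 274.695 kPa
xᵢ = zᵢP/Pᵢˢᵃᵗ ⇒ x_1 = 0.630·274.695/288.5 = 0.600

Pdew = 274.695 kPa, x_1 = 0.600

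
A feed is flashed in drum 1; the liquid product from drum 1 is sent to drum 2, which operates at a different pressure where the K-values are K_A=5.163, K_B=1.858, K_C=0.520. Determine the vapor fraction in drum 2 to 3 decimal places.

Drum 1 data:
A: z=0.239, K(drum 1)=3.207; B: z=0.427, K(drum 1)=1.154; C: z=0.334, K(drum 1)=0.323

Drum 1:
Newton–Raphson from ψ₁ = 0.49:
  ψ₁ = 0.490: g = -0.0238, g' = -0.620 → ψ₁ = 0.452
Converged at ψ₁ = 0.452.
Drum-1 compositions:
  A: x = 0.120, y = 0.384
  B: x = 0.399, y = 0.461
  C: x = 0.481, y = 0.155
Drum-2 feed = drum-1 liquid: z₂ = (0.1197, 0.3992, 0.4811).
Drum 2:
Let ψ₂ = V/F and solve Σ zᵢ(Kᵢ−1)/(1+ψ₂(Kᵢ−1)) = 0.
Feasibility: ΣzᵢKᵢ = 1.610, Σzᵢ/Kᵢ = 1.163 — both > 1, two phases present.
Iterate (Newton) starting at ψ₂ = 0.45:
  ψ₂ = 0.450: g = 0.1260, g' = -0.585 → ψ₂ = 0.666
  ψ₂ = 0.666: g = 0.0109, g' = -0.504 → ψ₂ = 0.687
Converged at ψ₂ = 0.687.
  A: x = 0.031, y = 0.160
  B: x = 0.251, y = 0.467
  C: x = 0.718, y = 0.373

V/F (drum 2) = 0.687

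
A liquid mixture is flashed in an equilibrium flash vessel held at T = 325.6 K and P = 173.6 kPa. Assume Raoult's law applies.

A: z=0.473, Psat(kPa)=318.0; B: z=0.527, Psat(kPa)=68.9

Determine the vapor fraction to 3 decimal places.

ψ = 0.151

Raoult's law: Kᵢ = Pᵢˢᵃᵗ/P = Pᵢˢᵃᵗ/173.6.
  K_A = 318.0/173.6 = 1.83180, K_B = 68.9/173.6 = 0.39689
Let ψ = V/F and solve Σ zᵢ(Kᵢ−1)/(1+ψ(Kᵢ−1)) = 0.
Check two-phase: ΣzᵢKᵢ = 1.076 > 1 and Σzᵢ/Kᵢ = 1.586 > 1, so g(0) = 0.076 > 0 and g(1) = -0.586 < 0.
Binary case is linear: z₁(K₁−1)(1+ψ(K₂−1)) + z₂(K₂−1)(1+ψ(K₁−1)) = 0
⇒ ψ = [z₁(K₁−1)+z₂(K₂−1)] / [−(K₁−1)(K₂−1)] = 0.0756/0.5017 = 0.151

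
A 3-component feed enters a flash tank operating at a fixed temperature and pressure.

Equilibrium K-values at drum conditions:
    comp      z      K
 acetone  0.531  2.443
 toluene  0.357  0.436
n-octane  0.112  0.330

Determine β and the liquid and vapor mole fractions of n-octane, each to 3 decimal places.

β = 0.573, x_n-octane = 0.182, y_n-octane = 0.060

Rachford–Rice: g(β) = Σ zᵢ(Kᵢ−1)/(1+β(Kᵢ−1)) = 0.
Feasibility: ΣzᵢKᵢ = 1.490, Σzᵢ/Kᵢ = 1.376 — both > 1, two phases present.
Iterate (Newton) starting at β = 0.44:
  β = 0.440: g = 0.0945, g' = -0.716 → β = 0.572
  β = 0.572: g = 0.0009, g' = -0.711 → β = 0.573
Converged at β = 0.573.
Compositions from xᵢ = zᵢ/(1+β(Kᵢ−1)), yᵢ = Kᵢxᵢ:
  acetone: x = 0.291, y = 0.710
  toluene: x = 0.528, y = 0.230
  n-octane: x = 0.182, y = 0.060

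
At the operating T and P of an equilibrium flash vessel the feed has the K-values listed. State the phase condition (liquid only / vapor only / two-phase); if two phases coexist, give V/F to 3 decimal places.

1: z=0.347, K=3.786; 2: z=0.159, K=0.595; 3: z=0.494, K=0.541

ΣzᵢKᵢ = 1.676; Σzᵢ/Kᵢ = 1.272.
Both exceed 1, so a two-phase solution exists.
Material balance + equilibrium reduce to Σ zᵢ(Kᵢ−1)/(1+ψ(Kᵢ−1)) = 0.
Newton iteration, ψ⁰ = 0.37:
  ψ = 0.370: g = 0.1272, g' = -0.840 → ψ = 0.521
  ψ = 0.521: g = 0.0145, g' = -0.670 → ψ = 0.543
Converged at ψ = 0.543.

two-phase, V/F = 0.543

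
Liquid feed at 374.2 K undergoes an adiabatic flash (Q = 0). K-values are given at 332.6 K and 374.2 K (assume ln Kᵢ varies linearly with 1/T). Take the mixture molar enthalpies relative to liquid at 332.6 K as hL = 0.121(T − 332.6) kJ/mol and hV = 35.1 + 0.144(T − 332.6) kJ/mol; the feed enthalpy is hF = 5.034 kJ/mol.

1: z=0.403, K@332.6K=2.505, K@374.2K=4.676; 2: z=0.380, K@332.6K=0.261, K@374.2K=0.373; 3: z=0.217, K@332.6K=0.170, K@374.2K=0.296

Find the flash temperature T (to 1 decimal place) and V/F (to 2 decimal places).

T = 333.7 K, V/F = 0.14

Adiabatic flash: solve Rachford–Rice at each trial T, then check hF = ψ·hV(T) + (1−ψ)·hL(T).
  T = 332.6 K: K = (2.505, 0.261, 0.170), RR gives ψ = 0.125, H_out = 4.391 kJ/mol
  T = 374.2 K: K = (4.676, 0.373, 0.296), RR gives ψ = 0.452, H_out = 21.333 kJ/mol
  T = 353.4 K: K = (3.486, 0.315, 0.228), RR gives ψ = 0.322, H_out = 13.965 kJ/mol
  T = 343.0 K: K = (2.970, 0.288, 0.198), RR gives ψ = 0.237, H_out = 9.651 kJ/mol
  T = 337.8 K: K = (2.731, 0.274, 0.184), RR gives ψ = 0.186, H_out = 7.180 kJ/mol
  T = 335.2 K: K = (2.616, 0.268, 0.177), RR gives ψ = 0.157, H_out = 5.832 kJ/mol
  T = 333.9 K: K = (2.560, 0.264, 0.173), RR gives ψ = 0.141, H_out = 5.125 kJ/mol
Linear interpolation between T = 332.6 (H_out = 4.391) and T = 333.9 (H_out = 5.125) on hF = 5.034 gives T ≈ 333.7 K, at which ψ = 0.14.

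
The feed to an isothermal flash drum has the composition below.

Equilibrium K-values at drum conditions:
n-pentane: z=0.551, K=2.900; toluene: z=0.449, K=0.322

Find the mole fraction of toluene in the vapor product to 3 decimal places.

y_toluene = 0.237

Material balance + equilibrium reduce to Σ zᵢ(Kᵢ−1)/(1+V/F(Kᵢ−1)) = 0.
g(0) = ΣzᵢKᵢ − 1 = 0.742 and g(1) = 1 − Σzᵢ/Kᵢ = -0.584, so a root lies in (0, 1).
Binary case is linear: z₁(K₁−1)(1+V/F(K₂−1)) + z₂(K₂−1)(1+V/F(K₁−1)) = 0
⇒ V/F = [z₁(K₁−1)+z₂(K₂−1)] / [−(K₁−1)(K₂−1)] = 0.7425/1.2882 = 0.576
Compositions from xᵢ = zᵢ/(1+V/F(Kᵢ−1)), yᵢ = Kᵢxᵢ:
  n-pentane: x = 0.263, y = 0.763
  toluene: x = 0.737, y = 0.237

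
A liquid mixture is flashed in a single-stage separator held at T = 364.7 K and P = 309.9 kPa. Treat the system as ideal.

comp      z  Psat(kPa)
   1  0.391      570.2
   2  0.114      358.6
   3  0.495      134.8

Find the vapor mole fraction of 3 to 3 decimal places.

Raoult's law: Kᵢ = Pᵢˢᵃᵗ/P = Pᵢˢᵃᵗ/309.9.
  K_1 = 570.2/309.9 = 1.83995, K_2 = 358.6/309.9 = 1.15715, K_3 = 134.8/309.9 = 0.43498
Newton iteration, ψ⁰ = 0.5:
  ψ = 0.500: g = -0.1419, g' = -0.446 → ψ = 0.182
  ψ = 0.182: g = -0.0094, g' = -0.407 → ψ = 0.159
Converged at ψ = 0.159.
Compositions from xᵢ = zᵢ/(1+ψ(Kᵢ−1)), yᵢ = Kᵢxᵢ:
  1: x = 0.345, y = 0.635
  2: x = 0.111, y = 0.129
  3: x = 0.544, y = 0.237

y_3 = 0.237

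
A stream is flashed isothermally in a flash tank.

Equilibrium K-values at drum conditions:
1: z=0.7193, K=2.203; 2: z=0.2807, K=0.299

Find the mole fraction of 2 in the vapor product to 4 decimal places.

Iterate (Newton) starting at V/F = 0.5:
  V/F = 0.5000: g = 0.23736, g' = -0.7328 → V/F = 0.8239
  V/F = 0.8239: g = -0.03119, g' = -1.0355 → V/F = 0.7938
  V/F = 0.7938: g = -0.00096, g' = -0.9734 → V/F = 0.7928
Converged at V/F = 0.7928.
Compositions from xᵢ = zᵢ/(1+V/F(Kᵢ−1)), yᵢ = Kᵢxᵢ:
  1: x = 0.3682, y = 0.8111
  2: x = 0.6318, y = 0.1889

y_2 = 0.1889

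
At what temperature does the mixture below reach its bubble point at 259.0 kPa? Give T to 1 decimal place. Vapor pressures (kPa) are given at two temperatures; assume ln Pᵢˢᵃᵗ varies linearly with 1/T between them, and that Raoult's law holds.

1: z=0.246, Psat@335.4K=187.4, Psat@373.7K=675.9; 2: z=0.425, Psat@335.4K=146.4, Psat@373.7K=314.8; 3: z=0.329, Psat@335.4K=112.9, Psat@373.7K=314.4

Bubble-point temperature: ΣzᵢPᵢˢᵃᵗ(T) = P. Interpolate ln Pᵢˢᵃᵗ = aᵢ + bᵢ/T.
  T = 335.4 K: ΣzᵢPᵢˢᵃᵗ = 145.46 kPa
  T = 373.7 K: ΣzᵢPᵢˢᵃᵗ = 403.50 kPa
  T = 354.5 K: ΣzᵢPᵢˢᵃᵗ = 247.18 kPa
  T = 364.1 K: ΣzᵢPᵢˢᵃᵗ = 317.41 kPa
  T = 359.3 K: ΣzᵢPᵢˢᵃᵗ = 280.47 kPa
  T = 356.9 K: ΣzᵢPᵢˢᵃᵗ = 263.38 kPa
Interpolating between 354.5 K and 356.9 K gives T ≈ 356.3 K.

T = 356.3 K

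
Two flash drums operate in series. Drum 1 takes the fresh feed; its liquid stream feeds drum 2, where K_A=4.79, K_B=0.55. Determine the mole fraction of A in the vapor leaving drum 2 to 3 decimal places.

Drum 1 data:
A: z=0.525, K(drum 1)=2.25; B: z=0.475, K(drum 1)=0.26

y_A (drum 2) = 0.508

Drum 1:
Iterate (Newton) starting at ψ₁ = 0.47:
  ψ₁ = 0.470: g = -0.1256, g' = -0.937 → ψ₁ = 0.336
  ψ₁ = 0.336: g = -0.0057, g' = -0.868 → ψ₁ = 0.329
Converged at ψ₁ = 0.329.
Drum-1 compositions:
  A: x = 0.372, y = 0.837
  B: x = 0.628, y = 0.163
Drum-2 feed = drum-1 liquid: z₂ = (0.3719, 0.6281).
Drum 2:
Material balance + equilibrium reduce to Σ zᵢ(Kᵢ−1)/(1+ψ₂(Kᵢ−1)) = 0.
g(0) = ΣzᵢKᵢ − 1 = 1.127 and g(1) = 1 − Σzᵢ/Kᵢ = -0.220, so a root lies in (0, 1).
Binary case is linear: z₁(K₁−1)(1+ψ₂(K₂−1)) + z₂(K₂−1)(1+ψ₂(K₁−1)) = 0
⇒ ψ₂ = [z₁(K₁−1)+z₂(K₂−1)] / [−(K₁−1)(K₂−1)] = 1.1267/1.7055 = 0.661
  A: x = 0.106, y = 0.508
  B: x = 0.894, y = 0.492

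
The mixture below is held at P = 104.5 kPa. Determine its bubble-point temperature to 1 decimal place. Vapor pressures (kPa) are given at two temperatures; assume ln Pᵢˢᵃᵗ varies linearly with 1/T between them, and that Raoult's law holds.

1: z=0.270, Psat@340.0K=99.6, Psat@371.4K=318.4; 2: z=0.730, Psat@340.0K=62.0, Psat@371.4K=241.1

T = 348.5 K

Bubble-point temperature: ΣzᵢPᵢˢᵃᵗ(T) = P. Interpolate ln Pᵢˢᵃᵗ = aᵢ + bᵢ/T.
  T = 340.0 K: ΣzᵢPᵢˢᵃᵗ = 72.15 kPa
  T = 371.4 K: ΣzᵢPᵢˢᵃᵗ = 261.97 kPa
  T = 355.7 K: ΣzᵢPᵢˢᵃᵗ = 141.30 kPa
  T = 347.9 K: ΣzᵢPᵢˢᵃᵗ = 101.93 kPa
  T = 351.8 K: ΣzᵢPᵢˢᵃᵗ = 120.22 kPa
  T = 349.9 K: ΣzᵢPᵢˢᵃᵗ = 110.98 kPa
Interpolating between 347.9 K and 349.9 K gives T ≈ 348.5 K.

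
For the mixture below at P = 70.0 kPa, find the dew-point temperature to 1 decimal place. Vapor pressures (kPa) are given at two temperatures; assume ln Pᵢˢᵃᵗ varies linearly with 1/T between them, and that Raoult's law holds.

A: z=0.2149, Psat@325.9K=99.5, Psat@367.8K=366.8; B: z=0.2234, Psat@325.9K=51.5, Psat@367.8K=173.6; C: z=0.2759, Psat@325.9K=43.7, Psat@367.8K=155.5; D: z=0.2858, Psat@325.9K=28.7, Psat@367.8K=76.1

T = 342.0 K

Dew-point temperature: Σzᵢ·P/Pᵢˢᵃᵗ(T) = 1. Interpolate ln Pᵢˢᵃᵗ = aᵢ + bᵢ/T.
  T = 325.9 K: ΣzᵢP/Pᵢˢᵃᵗ = 1.5939
  T = 367.8 K: ΣzᵢP/Pᵢˢᵃᵗ = 0.5182
  T = 346.9 K: ΣzᵢP/Pᵢˢᵃᵗ = 0.8751
  T = 336.4 K: ΣzᵢP/Pᵢˢᵃᵗ = 1.1692
  T = 341.6 K: ΣzᵢP/Pᵢˢᵃᵗ = 1.0105
  T = 344.2 K: ΣzᵢP/Pᵢˢᵃᵗ = 0.9411
Interpolating between 341.6 K and 344.2 K gives T ≈ 342.0 K.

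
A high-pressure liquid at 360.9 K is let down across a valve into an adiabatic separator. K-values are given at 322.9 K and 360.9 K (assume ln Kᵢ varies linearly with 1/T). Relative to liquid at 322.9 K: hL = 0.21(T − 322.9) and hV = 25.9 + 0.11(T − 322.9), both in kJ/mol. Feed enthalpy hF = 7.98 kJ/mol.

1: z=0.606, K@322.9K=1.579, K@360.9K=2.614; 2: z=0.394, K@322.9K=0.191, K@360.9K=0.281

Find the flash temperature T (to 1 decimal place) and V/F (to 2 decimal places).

Adiabatic flash: solve Rachford–Rice at each trial T, then check hF = ψ·hV(T) + (1−ψ)·hL(T).
  T = 322.9 K: K = (1.579, 0.191), RR gives ψ = 0.069, H_out = 1.776 kJ/mol
  T = 360.9 K: K = (2.614, 0.281), RR gives ψ = 0.599, H_out = 21.212 kJ/mol
  T = 341.9 K: K = (2.060, 0.234), RR gives ψ = 0.420, H_out = 14.063 kJ/mol
  T = 332.4 K: K = (1.811, 0.212), RR gives ψ = 0.283, H_out = 9.057 kJ/mol
  T = 327.6 K: K = (1.691, 0.201), RR gives ψ = 0.189, H_out = 5.788 kJ/mol
  T = 330.0 K: K = (1.750, 0.207), RR gives ψ = 0.239, H_out = 7.505 kJ/mol
Linear interpolation between T = 330.0 (H_out = 7.505) and T = 332.4 (H_out = 9.057) on hF = 7.98 gives T ≈ 330.7 K, at which ψ = 0.25.

T = 330.7 K, V/F = 0.25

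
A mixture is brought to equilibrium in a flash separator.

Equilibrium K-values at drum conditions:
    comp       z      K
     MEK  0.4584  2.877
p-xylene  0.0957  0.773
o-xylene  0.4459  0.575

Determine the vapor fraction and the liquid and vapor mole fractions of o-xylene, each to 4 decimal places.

Material balance + equilibrium reduce to Σ zᵢ(Kᵢ−1)/(1+ψ(Kᵢ−1)) = 0.
g(0) = ΣzᵢKᵢ − 1 = 0.6492 and g(1) = 1 − Σzᵢ/Kᵢ = -0.0586, so a root lies in (0, 1).
Newton–Raphson from ψ = 0.58:
  ψ = 0.5800: g = 0.13543, g' = -0.5186 → ψ = 0.8411
  ψ = 0.8411: g = 0.01185, g' = -0.4455 → ψ = 0.8677
  ψ = 0.8677: g = 0.00003, g' = -0.4435 → ψ = 0.8678
Converged at ψ = 0.8678.
Compositions from xᵢ = zᵢ/(1+ψ(Kᵢ−1)), yᵢ = Kᵢxᵢ:
  MEK: x = 0.1744, y = 0.5017
  p-xylene: x = 0.1192, y = 0.0921
  o-xylene: x = 0.7065, y = 0.4062

ψ = 0.8678, x_o-xylene = 0.7065, y_o-xylene = 0.4062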